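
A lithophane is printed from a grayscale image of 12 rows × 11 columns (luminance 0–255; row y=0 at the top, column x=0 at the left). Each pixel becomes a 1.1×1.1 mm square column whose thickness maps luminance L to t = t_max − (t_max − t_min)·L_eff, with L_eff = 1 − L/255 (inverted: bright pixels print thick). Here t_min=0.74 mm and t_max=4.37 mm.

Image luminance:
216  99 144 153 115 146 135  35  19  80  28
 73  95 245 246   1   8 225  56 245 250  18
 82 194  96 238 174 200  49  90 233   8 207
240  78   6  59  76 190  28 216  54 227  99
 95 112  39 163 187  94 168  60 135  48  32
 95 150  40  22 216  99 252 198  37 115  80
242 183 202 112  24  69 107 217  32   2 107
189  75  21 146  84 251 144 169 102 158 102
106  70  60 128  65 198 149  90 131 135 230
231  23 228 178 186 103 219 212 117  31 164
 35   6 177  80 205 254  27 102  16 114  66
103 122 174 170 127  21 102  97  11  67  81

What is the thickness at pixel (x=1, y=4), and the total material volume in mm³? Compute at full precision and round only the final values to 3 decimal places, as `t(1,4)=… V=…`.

t(1,4)=2.334 V=391.411

span = t_max - t_min = 4.37 - 0.74 = 3.630
L(1,4) = 112, L_eff = 1 - 112/255 = 0.560784 (inverted)
t(1,4) = 4.37 - 3.630·0.560784 = 2.334
Σt over all 12·11 pixels = 1374791/4250 ≈ 323.4802353
V = pitch²·Σt = 1.1²·1374791/4250 = 391.411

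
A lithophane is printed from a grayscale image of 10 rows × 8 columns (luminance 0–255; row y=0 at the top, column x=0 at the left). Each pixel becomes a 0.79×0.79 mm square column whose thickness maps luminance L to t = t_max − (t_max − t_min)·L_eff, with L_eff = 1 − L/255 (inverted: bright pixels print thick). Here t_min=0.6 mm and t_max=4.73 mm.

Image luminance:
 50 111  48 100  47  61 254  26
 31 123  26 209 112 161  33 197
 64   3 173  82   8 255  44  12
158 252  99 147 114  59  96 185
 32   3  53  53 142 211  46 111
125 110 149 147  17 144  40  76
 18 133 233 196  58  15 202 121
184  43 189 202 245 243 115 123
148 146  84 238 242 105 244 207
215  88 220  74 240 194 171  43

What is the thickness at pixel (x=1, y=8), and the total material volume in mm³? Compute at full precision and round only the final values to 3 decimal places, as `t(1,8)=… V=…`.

span = t_max - t_min = 4.73 - 0.6 = 4.130
L(1,8) = 146, L_eff = 1 - 146/255 = 0.427451 (inverted)
t(1,8) = 4.73 - 4.130·0.427451 = 2.965
Σt over all 10·8 pixels = 2631157/12750 ≈ 206.3652549
V = pitch²·Σt = 0.79²·2631157/12750 = 128.793

t(1,8)=2.965 V=128.793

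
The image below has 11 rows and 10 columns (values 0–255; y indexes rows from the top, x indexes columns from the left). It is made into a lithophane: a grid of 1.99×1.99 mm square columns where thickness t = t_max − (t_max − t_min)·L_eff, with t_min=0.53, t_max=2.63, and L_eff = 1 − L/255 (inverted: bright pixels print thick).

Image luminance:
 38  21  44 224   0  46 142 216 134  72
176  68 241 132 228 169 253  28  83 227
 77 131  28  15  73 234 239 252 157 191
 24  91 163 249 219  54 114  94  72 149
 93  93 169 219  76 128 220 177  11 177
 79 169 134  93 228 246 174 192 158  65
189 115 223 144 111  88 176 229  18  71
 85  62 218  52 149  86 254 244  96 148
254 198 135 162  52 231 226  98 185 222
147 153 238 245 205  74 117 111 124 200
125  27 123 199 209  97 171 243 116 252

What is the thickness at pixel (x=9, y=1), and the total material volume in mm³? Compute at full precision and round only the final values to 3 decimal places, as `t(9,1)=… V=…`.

t(9,1)=2.399 V=745.044

span = t_max - t_min = 2.63 - 0.53 = 2.100
L(9,1) = 227, L_eff = 1 - 227/255 = 0.109804 (inverted)
t(9,1) = 2.63 - 2.100·0.109804 = 2.399
Σt over all 11·10 pixels = 159917/850 ≈ 188.1376471
V = pitch²·Σt = 1.99²·159917/850 = 745.044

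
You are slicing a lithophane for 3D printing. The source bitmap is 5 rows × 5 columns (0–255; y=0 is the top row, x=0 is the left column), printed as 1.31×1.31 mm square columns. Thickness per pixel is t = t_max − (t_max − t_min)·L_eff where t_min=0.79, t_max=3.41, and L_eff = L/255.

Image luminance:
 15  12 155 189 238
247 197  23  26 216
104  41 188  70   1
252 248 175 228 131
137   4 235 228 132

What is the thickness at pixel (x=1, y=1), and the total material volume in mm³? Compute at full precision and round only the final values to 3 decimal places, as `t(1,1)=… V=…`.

t(1,1)=1.386 V=84.726

span = t_max - t_min = 3.41 - 0.79 = 2.620
L(1,1) = 197, L_eff = 197/255 = 0.772549
t(1,1) = 3.41 - 2.620·0.772549 = 1.386
Σt over all 5·5 pixels = 419657/8500 ≈ 49.3714118
V = pitch²·Σt = 1.31²·419657/8500 = 84.726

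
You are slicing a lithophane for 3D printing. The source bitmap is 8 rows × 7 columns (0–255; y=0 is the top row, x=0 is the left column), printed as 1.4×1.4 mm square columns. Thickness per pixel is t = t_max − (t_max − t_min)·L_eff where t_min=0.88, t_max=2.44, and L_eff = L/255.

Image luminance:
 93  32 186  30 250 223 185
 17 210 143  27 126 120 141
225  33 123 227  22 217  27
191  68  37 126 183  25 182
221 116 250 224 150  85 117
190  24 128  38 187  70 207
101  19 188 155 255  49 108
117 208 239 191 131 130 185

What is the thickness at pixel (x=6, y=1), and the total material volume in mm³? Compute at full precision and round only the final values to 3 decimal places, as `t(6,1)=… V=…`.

span = t_max - t_min = 2.44 - 0.88 = 1.560
L(6,1) = 141, L_eff = 141/255 = 0.552941
t(6,1) = 2.44 - 1.560·0.552941 = 1.577
Σt over all 8·7 pixels = 192184/2125 ≈ 90.4395294
V = pitch²·Σt = 1.4²·192184/2125 = 177.261

t(6,1)=1.577 V=177.261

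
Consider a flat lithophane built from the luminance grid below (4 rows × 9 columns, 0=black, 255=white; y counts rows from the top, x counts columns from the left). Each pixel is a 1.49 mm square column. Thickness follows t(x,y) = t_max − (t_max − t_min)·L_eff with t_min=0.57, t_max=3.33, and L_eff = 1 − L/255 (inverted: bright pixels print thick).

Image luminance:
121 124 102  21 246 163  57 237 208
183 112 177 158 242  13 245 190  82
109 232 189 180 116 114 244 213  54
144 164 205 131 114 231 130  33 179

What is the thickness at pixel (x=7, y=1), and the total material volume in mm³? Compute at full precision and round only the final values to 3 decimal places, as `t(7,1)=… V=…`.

t(7,1)=2.626 V=176.829

span = t_max - t_min = 3.33 - 0.57 = 2.760
L(7,1) = 190, L_eff = 1 - 190/255 = 0.254902 (inverted)
t(7,1) = 3.33 - 2.760·0.254902 = 2.626
Σt over all 4·9 pixels = 169254/2125 ≈ 79.6489412
V = pitch²·Σt = 1.49²·169254/2125 = 176.829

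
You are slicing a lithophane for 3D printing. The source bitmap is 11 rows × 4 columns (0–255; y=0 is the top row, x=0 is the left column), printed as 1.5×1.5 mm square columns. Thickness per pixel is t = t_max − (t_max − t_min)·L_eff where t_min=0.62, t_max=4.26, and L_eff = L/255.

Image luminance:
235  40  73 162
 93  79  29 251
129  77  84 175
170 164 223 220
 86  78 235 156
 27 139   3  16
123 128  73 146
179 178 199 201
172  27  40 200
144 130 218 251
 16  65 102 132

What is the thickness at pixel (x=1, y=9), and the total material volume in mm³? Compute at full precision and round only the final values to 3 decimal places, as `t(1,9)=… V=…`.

t(1,9)=2.404 V=239.697

span = t_max - t_min = 4.26 - 0.62 = 3.640
L(1,9) = 130, L_eff = 130/255 = 0.509804
t(1,9) = 4.26 - 3.640·0.509804 = 2.404
Σt over all 11·4 pixels = 679142/6375 ≈ 106.5320784
V = pitch²·Σt = 1.5²·679142/6375 = 239.697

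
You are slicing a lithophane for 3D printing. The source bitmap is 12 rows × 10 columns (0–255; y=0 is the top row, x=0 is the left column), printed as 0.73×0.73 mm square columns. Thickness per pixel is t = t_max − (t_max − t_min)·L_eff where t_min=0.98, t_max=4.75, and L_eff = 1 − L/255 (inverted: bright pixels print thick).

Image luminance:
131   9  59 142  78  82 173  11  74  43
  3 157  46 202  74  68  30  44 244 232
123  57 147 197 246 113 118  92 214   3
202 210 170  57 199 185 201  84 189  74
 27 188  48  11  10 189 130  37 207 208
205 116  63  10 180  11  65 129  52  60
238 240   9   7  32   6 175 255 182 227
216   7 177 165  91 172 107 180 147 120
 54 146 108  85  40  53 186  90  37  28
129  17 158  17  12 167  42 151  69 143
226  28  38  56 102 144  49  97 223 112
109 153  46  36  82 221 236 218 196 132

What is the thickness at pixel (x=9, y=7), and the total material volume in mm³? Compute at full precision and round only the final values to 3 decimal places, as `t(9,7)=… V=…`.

t(9,7)=2.754 V=170.747

span = t_max - t_min = 4.75 - 0.98 = 3.770
L(9,7) = 120, L_eff = 1 - 120/255 = 0.529412 (inverted)
t(9,7) = 4.75 - 3.770·0.529412 = 2.754
Σt over all 12·10 pixels = 4085243/12750 ≈ 320.4112157
V = pitch²·Σt = 0.73²·4085243/12750 = 170.747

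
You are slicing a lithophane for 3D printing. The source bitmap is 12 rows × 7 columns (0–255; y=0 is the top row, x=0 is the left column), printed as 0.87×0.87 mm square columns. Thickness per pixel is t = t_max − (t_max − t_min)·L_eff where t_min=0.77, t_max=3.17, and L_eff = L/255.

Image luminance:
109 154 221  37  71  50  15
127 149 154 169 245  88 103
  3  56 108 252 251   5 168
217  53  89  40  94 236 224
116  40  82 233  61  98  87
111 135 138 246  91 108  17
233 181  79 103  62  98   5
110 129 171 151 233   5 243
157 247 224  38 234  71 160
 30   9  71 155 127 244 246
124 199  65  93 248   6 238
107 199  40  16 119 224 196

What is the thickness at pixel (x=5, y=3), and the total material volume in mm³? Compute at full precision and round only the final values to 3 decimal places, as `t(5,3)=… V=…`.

t(5,3)=0.949 V=125.031

span = t_max - t_min = 3.17 - 0.77 = 2.400
L(5,3) = 236, L_eff = 236/255 = 0.925490
t(5,3) = 3.17 - 2.400·0.925490 = 0.949
Σt over all 12·7 pixels = 14041/85 ≈ 165.1882353
V = pitch²·Σt = 0.87²·14041/85 = 125.031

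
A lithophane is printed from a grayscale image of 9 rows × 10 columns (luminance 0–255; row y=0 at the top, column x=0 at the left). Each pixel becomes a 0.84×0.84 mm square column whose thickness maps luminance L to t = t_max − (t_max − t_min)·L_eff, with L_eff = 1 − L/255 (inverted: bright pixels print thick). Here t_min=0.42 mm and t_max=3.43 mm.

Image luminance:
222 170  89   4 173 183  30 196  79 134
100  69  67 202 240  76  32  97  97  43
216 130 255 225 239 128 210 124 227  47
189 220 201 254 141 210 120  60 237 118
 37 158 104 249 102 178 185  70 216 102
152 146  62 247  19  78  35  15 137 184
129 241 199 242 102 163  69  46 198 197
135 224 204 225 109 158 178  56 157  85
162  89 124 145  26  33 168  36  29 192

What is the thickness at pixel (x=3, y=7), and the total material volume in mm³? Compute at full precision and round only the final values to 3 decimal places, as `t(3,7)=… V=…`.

span = t_max - t_min = 3.43 - 0.42 = 3.010
L(3,7) = 225, L_eff = 1 - 225/255 = 0.117647 (inverted)
t(3,7) = 3.43 - 3.010·0.117647 = 3.076
Σt over all 9·10 pixels = 4711651/25500 ≈ 184.7706275
V = pitch²·Σt = 0.84²·4711651/25500 = 130.374

t(3,7)=3.076 V=130.374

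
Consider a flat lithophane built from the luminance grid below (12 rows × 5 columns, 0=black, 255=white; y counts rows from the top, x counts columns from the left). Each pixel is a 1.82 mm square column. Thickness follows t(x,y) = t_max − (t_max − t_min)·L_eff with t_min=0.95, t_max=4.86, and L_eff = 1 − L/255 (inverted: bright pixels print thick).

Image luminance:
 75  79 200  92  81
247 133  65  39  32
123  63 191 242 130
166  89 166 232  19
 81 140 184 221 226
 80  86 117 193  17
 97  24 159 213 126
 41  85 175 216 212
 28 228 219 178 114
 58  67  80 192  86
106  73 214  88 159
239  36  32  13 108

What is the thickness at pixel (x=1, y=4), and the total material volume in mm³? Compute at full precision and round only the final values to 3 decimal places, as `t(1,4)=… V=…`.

t(1,4)=3.097 V=568.463

span = t_max - t_min = 4.86 - 0.95 = 3.910
L(1,4) = 140, L_eff = 1 - 140/255 = 0.450980 (inverted)
t(1,4) = 4.86 - 3.910·0.450980 = 3.097
Σt over all 12·5 pixels = 10297/60 ≈ 171.6166667
V = pitch²·Σt = 1.82²·10297/60 = 568.463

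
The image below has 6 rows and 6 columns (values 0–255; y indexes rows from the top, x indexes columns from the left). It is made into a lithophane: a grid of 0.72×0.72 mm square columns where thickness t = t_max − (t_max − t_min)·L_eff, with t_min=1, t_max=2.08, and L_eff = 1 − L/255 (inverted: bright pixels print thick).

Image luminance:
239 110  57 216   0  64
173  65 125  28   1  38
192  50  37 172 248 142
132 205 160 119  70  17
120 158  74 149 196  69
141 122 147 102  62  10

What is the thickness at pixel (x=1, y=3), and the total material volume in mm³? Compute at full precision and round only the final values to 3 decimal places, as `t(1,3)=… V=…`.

span = t_max - t_min = 2.08 - 1 = 1.080
L(1,3) = 205, L_eff = 1 - 205/255 = 0.196078 (inverted)
t(1,3) = 2.08 - 1.080·0.196078 = 1.868
Σt over all 6·6 pixels = 22518/425 ≈ 52.9835294
V = pitch²·Σt = 0.72²·22518/425 = 27.467

t(1,3)=1.868 V=27.467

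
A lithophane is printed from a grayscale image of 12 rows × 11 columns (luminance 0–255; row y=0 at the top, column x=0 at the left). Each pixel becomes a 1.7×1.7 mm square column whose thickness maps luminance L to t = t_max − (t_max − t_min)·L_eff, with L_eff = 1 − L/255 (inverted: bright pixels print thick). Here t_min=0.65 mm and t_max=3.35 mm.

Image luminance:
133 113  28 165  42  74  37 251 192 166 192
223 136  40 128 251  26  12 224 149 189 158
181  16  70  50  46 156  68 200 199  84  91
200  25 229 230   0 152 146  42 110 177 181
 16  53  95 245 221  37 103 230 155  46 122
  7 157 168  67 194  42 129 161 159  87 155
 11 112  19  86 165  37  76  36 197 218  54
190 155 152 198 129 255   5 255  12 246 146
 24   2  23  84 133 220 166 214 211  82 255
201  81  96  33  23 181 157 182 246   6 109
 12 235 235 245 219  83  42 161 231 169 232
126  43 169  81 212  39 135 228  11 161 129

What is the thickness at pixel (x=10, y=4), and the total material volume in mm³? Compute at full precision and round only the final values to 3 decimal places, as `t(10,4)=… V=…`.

span = t_max - t_min = 3.35 - 0.65 = 2.700
L(10,4) = 122, L_eff = 1 - 122/255 = 0.521569 (inverted)
t(10,4) = 3.35 - 2.700·0.521569 = 1.942
Σt over all 12·11 pixels = 112569/425 ≈ 264.8682353
V = pitch²·Σt = 1.7²·112569/425 = 765.469

t(10,4)=1.942 V=765.469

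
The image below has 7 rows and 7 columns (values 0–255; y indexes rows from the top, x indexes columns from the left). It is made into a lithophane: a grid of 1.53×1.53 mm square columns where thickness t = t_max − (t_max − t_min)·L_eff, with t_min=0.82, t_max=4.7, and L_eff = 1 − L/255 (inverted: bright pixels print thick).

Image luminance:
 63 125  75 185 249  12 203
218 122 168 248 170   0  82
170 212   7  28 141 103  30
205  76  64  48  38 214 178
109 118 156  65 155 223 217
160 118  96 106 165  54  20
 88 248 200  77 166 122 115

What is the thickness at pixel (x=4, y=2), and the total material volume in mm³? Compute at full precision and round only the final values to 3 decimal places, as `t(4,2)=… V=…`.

span = t_max - t_min = 4.7 - 0.82 = 3.880
L(4,2) = 141, L_eff = 1 - 141/255 = 0.447059 (inverted)
t(4,2) = 4.7 - 3.880·0.447059 = 2.965
Σt over all 7·7 pixels = 1717423/12750 ≈ 134.6998431
V = pitch²·Σt = 1.53²·1717423/12750 = 315.319

t(4,2)=2.965 V=315.319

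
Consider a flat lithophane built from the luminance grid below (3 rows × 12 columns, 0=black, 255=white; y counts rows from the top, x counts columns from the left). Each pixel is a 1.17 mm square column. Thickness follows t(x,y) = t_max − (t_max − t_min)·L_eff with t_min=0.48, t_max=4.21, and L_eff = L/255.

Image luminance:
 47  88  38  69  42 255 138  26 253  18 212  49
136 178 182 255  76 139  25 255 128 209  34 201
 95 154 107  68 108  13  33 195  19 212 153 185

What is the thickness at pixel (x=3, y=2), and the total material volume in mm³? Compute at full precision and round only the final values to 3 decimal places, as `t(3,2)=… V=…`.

span = t_max - t_min = 4.21 - 0.48 = 3.730
L(3,2) = 68, L_eff = 68/255 = 0.266667
t(3,2) = 4.21 - 3.730·0.266667 = 3.215
Σt over all 3·12 pixels = 148363/1700 ≈ 87.2723529
V = pitch²·Σt = 1.17²·148363/1700 = 119.467

t(3,2)=3.215 V=119.467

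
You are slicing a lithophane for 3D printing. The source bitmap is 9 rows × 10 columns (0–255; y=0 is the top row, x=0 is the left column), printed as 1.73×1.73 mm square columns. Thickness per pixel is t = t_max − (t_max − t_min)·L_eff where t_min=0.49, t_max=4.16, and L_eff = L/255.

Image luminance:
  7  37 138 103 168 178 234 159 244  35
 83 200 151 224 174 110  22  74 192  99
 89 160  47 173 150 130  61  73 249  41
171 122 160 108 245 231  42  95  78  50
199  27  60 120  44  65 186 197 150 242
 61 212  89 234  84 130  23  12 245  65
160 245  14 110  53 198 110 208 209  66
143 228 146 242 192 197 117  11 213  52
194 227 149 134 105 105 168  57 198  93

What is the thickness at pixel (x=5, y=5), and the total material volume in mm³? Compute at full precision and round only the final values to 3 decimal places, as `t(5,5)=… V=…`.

span = t_max - t_min = 4.16 - 0.49 = 3.670
L(5,5) = 130, L_eff = 130/255 = 0.509804
t(5,5) = 4.16 - 3.670·0.509804 = 2.289
Σt over all 9·10 pixels = 1295342/6375 ≈ 203.1909020
V = pitch²·Σt = 1.73²·1295342/6375 = 608.130

t(5,5)=2.289 V=608.130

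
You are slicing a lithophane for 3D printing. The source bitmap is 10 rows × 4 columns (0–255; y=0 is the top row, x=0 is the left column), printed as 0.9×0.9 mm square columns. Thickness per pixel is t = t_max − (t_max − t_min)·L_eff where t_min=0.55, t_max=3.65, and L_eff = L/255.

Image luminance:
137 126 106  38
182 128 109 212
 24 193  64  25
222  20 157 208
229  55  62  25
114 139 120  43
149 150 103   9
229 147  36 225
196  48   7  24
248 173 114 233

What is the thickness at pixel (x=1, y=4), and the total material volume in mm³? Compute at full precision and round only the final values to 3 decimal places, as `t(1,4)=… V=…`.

span = t_max - t_min = 3.65 - 0.55 = 3.100
L(1,4) = 55, L_eff = 55/255 = 0.215686
t(1,4) = 3.65 - 3.100·0.215686 = 2.981
Σt over all 10·4 pixels = 222601/2550 ≈ 87.2945098
V = pitch²·Σt = 0.9²·222601/2550 = 70.709

t(1,4)=2.981 V=70.709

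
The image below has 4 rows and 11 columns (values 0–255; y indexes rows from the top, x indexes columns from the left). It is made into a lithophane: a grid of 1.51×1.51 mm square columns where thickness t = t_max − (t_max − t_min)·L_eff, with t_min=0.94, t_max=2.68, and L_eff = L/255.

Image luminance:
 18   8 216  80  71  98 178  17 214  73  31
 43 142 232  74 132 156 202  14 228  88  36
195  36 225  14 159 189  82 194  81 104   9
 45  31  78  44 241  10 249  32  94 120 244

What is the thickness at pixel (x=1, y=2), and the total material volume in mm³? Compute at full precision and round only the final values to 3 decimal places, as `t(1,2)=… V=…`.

t(1,2)=2.434 V=193.769

span = t_max - t_min = 2.68 - 0.94 = 1.740
L(1,2) = 36, L_eff = 36/255 = 0.141176
t(1,2) = 2.68 - 1.740·0.141176 = 2.434
Σt over all 4·11 pixels = 361177/4250 ≈ 84.9828235
V = pitch²·Σt = 1.51²·361177/4250 = 193.769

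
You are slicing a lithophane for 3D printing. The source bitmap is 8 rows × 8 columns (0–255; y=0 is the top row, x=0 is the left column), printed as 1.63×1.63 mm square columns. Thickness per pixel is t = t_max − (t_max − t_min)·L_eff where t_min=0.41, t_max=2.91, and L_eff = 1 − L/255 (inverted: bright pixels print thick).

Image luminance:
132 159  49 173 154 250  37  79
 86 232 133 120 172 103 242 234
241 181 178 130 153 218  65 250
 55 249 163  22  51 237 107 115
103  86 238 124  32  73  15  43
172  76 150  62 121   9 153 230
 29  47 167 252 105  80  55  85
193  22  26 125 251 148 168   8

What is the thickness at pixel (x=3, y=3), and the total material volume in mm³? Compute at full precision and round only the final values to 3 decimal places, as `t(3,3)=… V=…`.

span = t_max - t_min = 2.91 - 0.41 = 2.500
L(3,3) = 22, L_eff = 1 - 22/255 = 0.913725 (inverted)
t(3,3) = 2.91 - 2.500·0.913725 = 0.626
Σt over all 8·8 pixels = 136181/1275 ≈ 106.8086275
V = pitch²·Σt = 1.63²·136181/1275 = 283.780

t(3,3)=0.626 V=283.780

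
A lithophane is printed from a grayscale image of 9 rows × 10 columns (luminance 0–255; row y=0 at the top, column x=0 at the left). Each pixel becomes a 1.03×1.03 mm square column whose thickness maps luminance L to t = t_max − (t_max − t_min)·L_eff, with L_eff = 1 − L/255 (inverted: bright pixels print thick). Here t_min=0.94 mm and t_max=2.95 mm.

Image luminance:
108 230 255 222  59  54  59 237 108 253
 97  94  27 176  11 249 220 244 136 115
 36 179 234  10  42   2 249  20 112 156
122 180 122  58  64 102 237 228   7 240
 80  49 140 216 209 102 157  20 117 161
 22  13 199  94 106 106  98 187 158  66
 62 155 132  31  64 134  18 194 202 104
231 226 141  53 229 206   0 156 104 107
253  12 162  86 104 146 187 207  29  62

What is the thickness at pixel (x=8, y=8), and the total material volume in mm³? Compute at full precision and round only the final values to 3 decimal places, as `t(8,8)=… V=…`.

t(8,8)=1.169 V=185.510

span = t_max - t_min = 2.95 - 0.94 = 2.010
L(8,8) = 29, L_eff = 1 - 29/255 = 0.886275 (inverted)
t(8,8) = 2.95 - 2.010·0.886275 = 1.169
Σt over all 9·10 pixels = 1486317/8500 ≈ 174.8608235
V = pitch²·Σt = 1.03²·1486317/8500 = 185.510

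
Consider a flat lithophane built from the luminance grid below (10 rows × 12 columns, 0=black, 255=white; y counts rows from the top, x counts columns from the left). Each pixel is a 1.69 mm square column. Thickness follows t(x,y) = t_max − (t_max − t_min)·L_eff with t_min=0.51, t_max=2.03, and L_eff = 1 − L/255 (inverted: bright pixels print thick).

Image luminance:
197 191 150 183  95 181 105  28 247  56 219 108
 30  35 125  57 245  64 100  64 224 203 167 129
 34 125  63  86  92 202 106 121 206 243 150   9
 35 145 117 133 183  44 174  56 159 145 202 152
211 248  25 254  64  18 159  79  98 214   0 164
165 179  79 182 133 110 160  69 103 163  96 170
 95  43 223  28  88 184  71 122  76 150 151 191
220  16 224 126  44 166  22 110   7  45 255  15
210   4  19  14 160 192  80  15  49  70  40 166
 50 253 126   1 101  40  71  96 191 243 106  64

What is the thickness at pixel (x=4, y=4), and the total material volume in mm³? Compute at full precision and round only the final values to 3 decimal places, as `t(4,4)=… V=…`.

span = t_max - t_min = 2.03 - 0.51 = 1.520
L(4,4) = 64, L_eff = 1 - 64/255 = 0.749020 (inverted)
t(4,4) = 2.03 - 1.520·0.749020 = 0.891
Σt over all 10·12 pixels = 311956/2125 ≈ 146.8028235
V = pitch²·Σt = 1.69²·311956/2125 = 419.284

t(4,4)=0.891 V=419.284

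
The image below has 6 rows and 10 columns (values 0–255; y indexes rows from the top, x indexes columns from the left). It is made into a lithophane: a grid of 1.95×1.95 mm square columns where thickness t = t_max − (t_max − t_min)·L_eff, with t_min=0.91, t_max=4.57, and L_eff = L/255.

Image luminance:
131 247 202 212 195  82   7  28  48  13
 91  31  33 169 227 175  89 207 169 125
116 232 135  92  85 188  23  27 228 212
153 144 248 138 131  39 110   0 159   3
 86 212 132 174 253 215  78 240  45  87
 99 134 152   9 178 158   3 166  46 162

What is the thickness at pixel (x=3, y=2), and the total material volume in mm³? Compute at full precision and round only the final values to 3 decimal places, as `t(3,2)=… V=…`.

t(3,2)=3.250 V=629.333

span = t_max - t_min = 4.57 - 0.91 = 3.660
L(3,2) = 92, L_eff = 92/255 = 0.360784
t(3,2) = 4.57 - 3.660·0.360784 = 3.250
Σt over all 6·10 pixels = 703397/4250 ≈ 165.5051765
V = pitch²·Σt = 1.95²·703397/4250 = 629.333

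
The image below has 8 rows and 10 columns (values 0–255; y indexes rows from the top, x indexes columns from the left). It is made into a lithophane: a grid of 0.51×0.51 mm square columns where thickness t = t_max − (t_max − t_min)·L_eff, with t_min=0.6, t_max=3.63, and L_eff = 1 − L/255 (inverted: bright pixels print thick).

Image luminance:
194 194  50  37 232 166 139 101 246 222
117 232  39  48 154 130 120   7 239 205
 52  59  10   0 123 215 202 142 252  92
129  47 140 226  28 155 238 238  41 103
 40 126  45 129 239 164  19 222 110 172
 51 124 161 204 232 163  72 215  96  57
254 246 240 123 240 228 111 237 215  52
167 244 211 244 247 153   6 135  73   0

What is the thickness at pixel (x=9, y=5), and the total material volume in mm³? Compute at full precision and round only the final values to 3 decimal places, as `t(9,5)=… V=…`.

span = t_max - t_min = 3.63 - 0.6 = 3.030
L(9,5) = 57, L_eff = 1 - 57/255 = 0.776471 (inverted)
t(9,5) = 3.63 - 3.030·0.776471 = 1.277
Σt over all 8·10 pixels = 1562531/8500 ≈ 183.8271765
V = pitch²·Σt = 0.51²·1562531/8500 = 47.813

t(9,5)=1.277 V=47.813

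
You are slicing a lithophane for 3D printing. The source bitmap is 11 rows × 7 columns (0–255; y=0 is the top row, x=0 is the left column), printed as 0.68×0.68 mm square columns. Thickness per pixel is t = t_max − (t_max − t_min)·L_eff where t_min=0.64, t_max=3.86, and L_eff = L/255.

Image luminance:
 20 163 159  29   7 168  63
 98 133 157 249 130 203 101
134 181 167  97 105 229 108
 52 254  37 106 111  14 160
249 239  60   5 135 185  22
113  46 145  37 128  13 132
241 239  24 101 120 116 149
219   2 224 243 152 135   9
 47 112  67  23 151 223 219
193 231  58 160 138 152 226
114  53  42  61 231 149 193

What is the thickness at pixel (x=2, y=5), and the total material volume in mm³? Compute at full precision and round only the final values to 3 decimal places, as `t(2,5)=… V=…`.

t(2,5)=2.029 V=80.441

span = t_max - t_min = 3.86 - 0.64 = 3.220
L(2,5) = 145, L_eff = 145/255 = 0.568627
t(2,5) = 3.86 - 3.220·0.568627 = 2.029
Σt over all 11·7 pixels = 1109017/6375 ≈ 173.9634510
V = pitch²·Σt = 0.68²·1109017/6375 = 80.441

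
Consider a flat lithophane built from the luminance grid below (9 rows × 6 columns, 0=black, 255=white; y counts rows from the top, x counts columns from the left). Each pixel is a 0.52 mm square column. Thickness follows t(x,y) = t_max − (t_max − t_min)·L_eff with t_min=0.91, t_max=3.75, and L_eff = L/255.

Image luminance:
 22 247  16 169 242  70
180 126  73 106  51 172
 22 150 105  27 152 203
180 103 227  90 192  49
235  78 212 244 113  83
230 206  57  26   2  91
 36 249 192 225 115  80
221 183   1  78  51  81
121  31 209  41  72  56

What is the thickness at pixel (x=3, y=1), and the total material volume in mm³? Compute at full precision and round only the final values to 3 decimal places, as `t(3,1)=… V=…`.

t(3,1)=2.569 V=34.901

span = t_max - t_min = 3.75 - 0.91 = 2.840
L(3,1) = 106, L_eff = 106/255 = 0.415686
t(3,1) = 3.75 - 2.840·0.415686 = 2.569
Σt over all 9·6 pixels = 1645669/12750 ≈ 129.0720784
V = pitch²·Σt = 0.52²·1645669/12750 = 34.901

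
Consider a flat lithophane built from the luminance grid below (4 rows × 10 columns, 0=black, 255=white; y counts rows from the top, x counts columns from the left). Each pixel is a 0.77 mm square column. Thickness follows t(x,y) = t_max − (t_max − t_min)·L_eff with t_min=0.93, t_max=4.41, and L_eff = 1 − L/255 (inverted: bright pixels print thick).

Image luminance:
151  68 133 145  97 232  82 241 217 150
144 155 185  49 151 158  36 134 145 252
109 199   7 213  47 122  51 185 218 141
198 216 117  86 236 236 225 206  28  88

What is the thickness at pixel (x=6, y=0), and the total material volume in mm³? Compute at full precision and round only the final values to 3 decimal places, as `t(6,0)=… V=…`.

t(6,0)=2.049 V=69.414

span = t_max - t_min = 4.41 - 0.93 = 3.480
L(6,0) = 82, L_eff = 1 - 82/255 = 0.678431 (inverted)
t(6,0) = 4.41 - 3.480·0.678431 = 2.049
Σt over all 4·10 pixels = 248787/2125 ≈ 117.0762353
V = pitch²·Σt = 0.77²·248787/2125 = 69.414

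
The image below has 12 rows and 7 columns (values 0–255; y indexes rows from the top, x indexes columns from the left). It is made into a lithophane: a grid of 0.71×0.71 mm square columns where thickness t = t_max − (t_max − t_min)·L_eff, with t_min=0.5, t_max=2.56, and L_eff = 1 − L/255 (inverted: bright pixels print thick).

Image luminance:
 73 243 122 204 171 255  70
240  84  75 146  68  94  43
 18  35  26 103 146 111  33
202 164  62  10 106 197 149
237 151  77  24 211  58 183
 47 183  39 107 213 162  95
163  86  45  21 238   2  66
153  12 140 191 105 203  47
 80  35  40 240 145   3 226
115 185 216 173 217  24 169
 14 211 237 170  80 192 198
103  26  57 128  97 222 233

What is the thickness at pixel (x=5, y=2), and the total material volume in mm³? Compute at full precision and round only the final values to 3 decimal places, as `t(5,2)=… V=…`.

span = t_max - t_min = 2.56 - 0.5 = 2.060
L(5,2) = 111, L_eff = 1 - 111/255 = 0.564706 (inverted)
t(5,2) = 2.56 - 2.060·0.564706 = 1.397
Σt over all 12·7 pixels = 320207/2550 ≈ 125.5713725
V = pitch²·Σt = 0.71²·320207/2550 = 63.301

t(5,2)=1.397 V=63.301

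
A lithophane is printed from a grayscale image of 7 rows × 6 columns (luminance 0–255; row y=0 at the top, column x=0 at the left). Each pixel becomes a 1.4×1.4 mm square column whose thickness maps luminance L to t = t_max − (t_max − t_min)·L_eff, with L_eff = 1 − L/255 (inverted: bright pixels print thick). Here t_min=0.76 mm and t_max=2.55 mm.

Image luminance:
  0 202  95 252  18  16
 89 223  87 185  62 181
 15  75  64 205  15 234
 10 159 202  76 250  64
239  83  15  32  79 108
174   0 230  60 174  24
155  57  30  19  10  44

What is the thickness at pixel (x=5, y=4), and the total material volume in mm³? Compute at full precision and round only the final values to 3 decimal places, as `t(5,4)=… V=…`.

span = t_max - t_min = 2.55 - 0.76 = 1.790
L(5,4) = 108, L_eff = 1 - 108/255 = 0.576471 (inverted)
t(5,4) = 2.55 - 1.790·0.576471 = 1.518
Σt over all 7·6 pixels = 396452/6375 ≈ 62.1885490
V = pitch²·Σt = 1.4²·396452/6375 = 121.890

t(5,4)=1.518 V=121.890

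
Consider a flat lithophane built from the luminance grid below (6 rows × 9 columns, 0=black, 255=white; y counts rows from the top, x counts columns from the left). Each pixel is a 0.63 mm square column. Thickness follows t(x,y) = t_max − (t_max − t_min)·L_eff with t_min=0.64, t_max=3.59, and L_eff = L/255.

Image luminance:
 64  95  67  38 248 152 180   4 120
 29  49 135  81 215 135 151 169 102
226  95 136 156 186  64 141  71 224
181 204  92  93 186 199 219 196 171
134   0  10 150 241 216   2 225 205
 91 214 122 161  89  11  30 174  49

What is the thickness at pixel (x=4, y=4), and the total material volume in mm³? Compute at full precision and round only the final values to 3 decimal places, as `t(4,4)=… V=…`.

span = t_max - t_min = 3.59 - 0.64 = 2.950
L(4,4) = 241, L_eff = 241/255 = 0.945098
t(4,4) = 3.59 - 2.950·0.945098 = 0.802
Σt over all 6·9 pixels = 143951/1275 ≈ 112.9027451
V = pitch²·Σt = 0.63²·143951/1275 = 44.811

t(4,4)=0.802 V=44.811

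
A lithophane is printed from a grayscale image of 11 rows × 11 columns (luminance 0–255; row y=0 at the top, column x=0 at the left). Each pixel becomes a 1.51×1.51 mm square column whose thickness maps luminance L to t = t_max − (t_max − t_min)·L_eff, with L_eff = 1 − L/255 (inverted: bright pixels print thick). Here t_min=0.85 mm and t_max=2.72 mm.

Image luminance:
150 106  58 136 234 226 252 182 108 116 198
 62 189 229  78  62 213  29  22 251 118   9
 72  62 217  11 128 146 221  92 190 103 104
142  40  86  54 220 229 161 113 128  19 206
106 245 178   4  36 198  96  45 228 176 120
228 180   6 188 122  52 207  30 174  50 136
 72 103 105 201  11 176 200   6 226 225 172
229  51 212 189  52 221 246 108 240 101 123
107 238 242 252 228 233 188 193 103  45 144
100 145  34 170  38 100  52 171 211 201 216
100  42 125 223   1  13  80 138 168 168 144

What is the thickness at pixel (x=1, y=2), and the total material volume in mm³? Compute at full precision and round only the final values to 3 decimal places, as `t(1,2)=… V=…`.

span = t_max - t_min = 2.72 - 0.85 = 1.870
L(1,2) = 62, L_eff = 1 - 62/255 = 0.756863 (inverted)
t(1,2) = 2.72 - 1.870·0.756863 = 1.305
Σt over all 11·11 pixels = 83831/375 ≈ 223.5493333
V = pitch²·Σt = 1.51²·83831/375 = 509.715

t(1,2)=1.305 V=509.715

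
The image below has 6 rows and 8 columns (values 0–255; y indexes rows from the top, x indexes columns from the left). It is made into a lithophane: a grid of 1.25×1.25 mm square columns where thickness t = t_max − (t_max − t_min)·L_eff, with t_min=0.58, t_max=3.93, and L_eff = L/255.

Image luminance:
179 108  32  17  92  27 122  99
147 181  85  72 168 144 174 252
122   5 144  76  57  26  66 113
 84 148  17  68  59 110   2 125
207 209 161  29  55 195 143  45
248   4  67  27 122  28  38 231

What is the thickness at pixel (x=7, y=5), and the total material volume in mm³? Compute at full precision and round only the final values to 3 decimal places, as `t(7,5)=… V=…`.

span = t_max - t_min = 3.93 - 0.58 = 3.350
L(7,5) = 231, L_eff = 231/255 = 0.905882
t(7,5) = 3.93 - 3.350·0.905882 = 0.895
Σt over all 6·8 pixels = 18581/150 ≈ 123.8733333
V = pitch²·Σt = 1.25²·18581/150 = 193.552

t(7,5)=0.895 V=193.552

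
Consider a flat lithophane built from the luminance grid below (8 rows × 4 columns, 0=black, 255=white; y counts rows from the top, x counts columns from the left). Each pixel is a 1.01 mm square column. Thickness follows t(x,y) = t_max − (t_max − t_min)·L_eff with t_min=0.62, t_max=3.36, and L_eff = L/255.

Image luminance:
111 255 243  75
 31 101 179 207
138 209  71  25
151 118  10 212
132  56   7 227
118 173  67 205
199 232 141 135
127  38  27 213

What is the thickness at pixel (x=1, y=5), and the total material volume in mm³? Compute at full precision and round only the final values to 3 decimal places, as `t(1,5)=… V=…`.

span = t_max - t_min = 3.36 - 0.62 = 2.740
L(1,5) = 173, L_eff = 173/255 = 0.678431
t(1,5) = 3.36 - 2.740·0.678431 = 1.501
Σt over all 8·4 pixels = 62.036
V = pitch²·Σt = 1.01²·62.036 = 63.283

t(1,5)=1.501 V=63.283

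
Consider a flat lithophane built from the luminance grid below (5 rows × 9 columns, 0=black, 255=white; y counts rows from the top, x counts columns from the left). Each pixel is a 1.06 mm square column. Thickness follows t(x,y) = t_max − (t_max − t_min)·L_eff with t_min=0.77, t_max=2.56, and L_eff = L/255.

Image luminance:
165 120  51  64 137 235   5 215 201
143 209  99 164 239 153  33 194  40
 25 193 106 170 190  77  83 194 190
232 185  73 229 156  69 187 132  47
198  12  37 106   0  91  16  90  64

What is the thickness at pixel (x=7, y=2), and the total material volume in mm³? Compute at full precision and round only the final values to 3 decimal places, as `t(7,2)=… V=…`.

t(7,2)=1.198 V=85.120

span = t_max - t_min = 2.56 - 0.77 = 1.790
L(7,2) = 194, L_eff = 194/255 = 0.760784
t(7,2) = 2.56 - 1.790·0.760784 = 1.198
Σt over all 5·9 pixels = 643933/8500 ≈ 75.7568235
V = pitch²·Σt = 1.06²·643933/8500 = 85.120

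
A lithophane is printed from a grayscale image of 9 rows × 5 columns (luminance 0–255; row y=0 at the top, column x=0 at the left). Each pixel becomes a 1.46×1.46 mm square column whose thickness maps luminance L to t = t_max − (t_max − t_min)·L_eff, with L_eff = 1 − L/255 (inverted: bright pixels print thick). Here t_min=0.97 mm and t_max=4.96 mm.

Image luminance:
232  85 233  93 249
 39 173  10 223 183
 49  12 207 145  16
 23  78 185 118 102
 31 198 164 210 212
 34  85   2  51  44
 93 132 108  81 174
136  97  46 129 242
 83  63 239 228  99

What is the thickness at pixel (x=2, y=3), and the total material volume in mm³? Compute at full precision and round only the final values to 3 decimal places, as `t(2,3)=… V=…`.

t(2,3)=3.865 V=274.353

span = t_max - t_min = 4.96 - 0.97 = 3.990
L(2,3) = 185, L_eff = 1 - 185/255 = 0.274510 (inverted)
t(2,3) = 4.96 - 3.990·0.274510 = 3.865
Σt over all 9·5 pixels = 1094013/8500 ≈ 128.7074118
V = pitch²·Σt = 1.46²·1094013/8500 = 274.353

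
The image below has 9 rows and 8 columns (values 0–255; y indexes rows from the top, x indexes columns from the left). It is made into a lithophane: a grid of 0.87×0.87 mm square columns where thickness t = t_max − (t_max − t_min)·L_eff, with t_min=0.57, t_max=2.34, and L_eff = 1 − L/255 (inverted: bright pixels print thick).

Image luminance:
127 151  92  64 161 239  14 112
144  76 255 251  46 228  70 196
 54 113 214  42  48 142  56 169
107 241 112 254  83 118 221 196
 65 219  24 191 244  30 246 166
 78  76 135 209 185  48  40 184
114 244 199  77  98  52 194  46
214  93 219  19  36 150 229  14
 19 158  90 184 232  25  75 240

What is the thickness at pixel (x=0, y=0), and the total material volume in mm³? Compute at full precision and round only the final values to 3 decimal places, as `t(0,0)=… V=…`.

span = t_max - t_min = 2.34 - 0.57 = 1.770
L(0,0) = 127, L_eff = 1 - 127/255 = 0.501961 (inverted)
t(0,0) = 2.34 - 1.770·0.501961 = 1.452
Σt over all 9·8 pixels = 912703/8500 ≈ 107.3768235
V = pitch²·Σt = 0.87²·912703/8500 = 81.274

t(0,0)=1.452 V=81.274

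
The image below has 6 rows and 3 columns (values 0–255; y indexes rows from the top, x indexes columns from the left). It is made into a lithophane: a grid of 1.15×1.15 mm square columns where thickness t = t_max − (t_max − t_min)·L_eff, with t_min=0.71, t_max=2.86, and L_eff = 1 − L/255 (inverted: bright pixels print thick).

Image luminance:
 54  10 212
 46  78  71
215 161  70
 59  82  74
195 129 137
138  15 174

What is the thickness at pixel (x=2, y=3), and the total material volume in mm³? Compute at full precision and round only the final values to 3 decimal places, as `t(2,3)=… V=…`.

t(2,3)=1.334 V=38.310

span = t_max - t_min = 2.86 - 0.71 = 2.150
L(2,3) = 74, L_eff = 1 - 74/255 = 0.709804 (inverted)
t(2,3) = 2.86 - 2.150·0.709804 = 1.334
Σt over all 6·3 pixels = 24623/850 ≈ 28.9682353
V = pitch²·Σt = 1.15²·24623/850 = 38.310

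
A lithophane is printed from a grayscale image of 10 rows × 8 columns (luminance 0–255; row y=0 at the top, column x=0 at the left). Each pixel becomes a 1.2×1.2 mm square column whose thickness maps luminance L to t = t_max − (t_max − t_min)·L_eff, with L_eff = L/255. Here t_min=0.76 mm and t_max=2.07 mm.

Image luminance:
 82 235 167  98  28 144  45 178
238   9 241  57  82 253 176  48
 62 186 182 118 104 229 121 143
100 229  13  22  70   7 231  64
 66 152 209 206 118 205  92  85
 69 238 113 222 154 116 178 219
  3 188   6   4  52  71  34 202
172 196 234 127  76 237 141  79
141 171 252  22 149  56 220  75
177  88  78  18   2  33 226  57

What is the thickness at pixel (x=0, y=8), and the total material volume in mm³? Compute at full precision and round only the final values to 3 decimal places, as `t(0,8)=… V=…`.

span = t_max - t_min = 2.07 - 0.76 = 1.310
L(0,8) = 141, L_eff = 141/255 = 0.552941
t(0,8) = 2.07 - 1.310·0.552941 = 1.346
Σt over all 10·8 pixels = 2913979/25500 ≈ 114.2736863
V = pitch²·Σt = 1.2²·2913979/25500 = 164.554

t(0,8)=1.346 V=164.554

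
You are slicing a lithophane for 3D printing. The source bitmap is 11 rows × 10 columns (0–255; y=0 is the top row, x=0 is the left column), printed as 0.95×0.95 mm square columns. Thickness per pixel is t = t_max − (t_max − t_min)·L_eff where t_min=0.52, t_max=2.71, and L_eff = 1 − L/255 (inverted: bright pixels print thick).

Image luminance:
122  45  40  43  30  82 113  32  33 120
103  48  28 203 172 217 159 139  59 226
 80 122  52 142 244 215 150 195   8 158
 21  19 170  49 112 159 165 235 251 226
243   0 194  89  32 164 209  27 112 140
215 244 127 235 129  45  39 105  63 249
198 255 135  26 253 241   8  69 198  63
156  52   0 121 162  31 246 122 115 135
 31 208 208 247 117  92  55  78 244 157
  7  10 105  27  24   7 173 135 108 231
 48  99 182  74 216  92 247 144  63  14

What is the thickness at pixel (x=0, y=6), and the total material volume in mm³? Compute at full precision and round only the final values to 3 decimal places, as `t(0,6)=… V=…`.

span = t_max - t_min = 2.71 - 0.52 = 2.190
L(0,6) = 198, L_eff = 1 - 198/255 = 0.223529 (inverted)
t(0,6) = 2.71 - 2.190·0.223529 = 2.220
Σt over all 11·10 pixels = 1470021/8500 ≈ 172.9436471
V = pitch²·Σt = 0.95²·1470021/8500 = 156.082

t(0,6)=2.220 V=156.082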